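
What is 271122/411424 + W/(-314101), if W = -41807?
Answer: 51180047245/64614344912 ≈ 0.79208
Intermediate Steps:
271122/411424 + W/(-314101) = 271122/411424 - 41807/(-314101) = 271122*(1/411424) - 41807*(-1/314101) = 135561/205712 + 41807/314101 = 51180047245/64614344912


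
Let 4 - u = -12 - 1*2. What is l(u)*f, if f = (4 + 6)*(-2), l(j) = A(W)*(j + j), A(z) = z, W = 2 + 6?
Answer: -5760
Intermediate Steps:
W = 8
u = 18 (u = 4 - (-12 - 1*2) = 4 - (-12 - 2) = 4 - 1*(-14) = 4 + 14 = 18)
l(j) = 16*j (l(j) = 8*(j + j) = 8*(2*j) = 16*j)
f = -20 (f = 10*(-2) = -20)
l(u)*f = (16*18)*(-20) = 288*(-20) = -5760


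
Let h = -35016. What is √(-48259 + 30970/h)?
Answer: I*√3698276367489/8754 ≈ 219.68*I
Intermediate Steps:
√(-48259 + 30970/h) = √(-48259 + 30970/(-35016)) = √(-48259 + 30970*(-1/35016)) = √(-48259 - 15485/17508) = √(-844934057/17508) = I*√3698276367489/8754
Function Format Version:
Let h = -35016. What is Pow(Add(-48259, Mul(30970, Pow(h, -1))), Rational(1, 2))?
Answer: Mul(Rational(1, 8754), I, Pow(3698276367489, Rational(1, 2))) ≈ Mul(219.68, I)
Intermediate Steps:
Pow(Add(-48259, Mul(30970, Pow(h, -1))), Rational(1, 2)) = Pow(Add(-48259, Mul(30970, Pow(-35016, -1))), Rational(1, 2)) = Pow(Add(-48259, Mul(30970, Rational(-1, 35016))), Rational(1, 2)) = Pow(Add(-48259, Rational(-15485, 17508)), Rational(1, 2)) = Pow(Rational(-844934057, 17508), Rational(1, 2)) = Mul(Rational(1, 8754), I, Pow(3698276367489, Rational(1, 2)))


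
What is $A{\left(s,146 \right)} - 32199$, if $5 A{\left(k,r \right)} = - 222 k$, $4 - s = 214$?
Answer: $-22875$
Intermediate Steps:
$s = -210$ ($s = 4 - 214 = -210$)
$A{\left(k,r \right)} = - \frac{222 k}{5}$ ($A{\left(k,r \right)} = \frac{\left(-222\right) k}{5} = - \frac{222 k}{5}$)
$A{\left(s,146 \right)} - 32199 = \left(- \frac{222}{5}\right) \left(-210\right) - 32199 = 9324 - 32199 = -22875$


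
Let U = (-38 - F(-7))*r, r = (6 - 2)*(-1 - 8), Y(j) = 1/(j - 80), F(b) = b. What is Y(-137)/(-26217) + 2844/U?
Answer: 14498002/5689089 ≈ 2.5484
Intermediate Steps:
Y(j) = 1/(-80 + j)
r = -36 (r = 4*(-9) = -36)
U = 1116 (U = (-38 - 1*(-7))*(-36) = (-38 + 7)*(-36) = -31*(-36) = 1116)
Y(-137)/(-26217) + 2844/U = 1/(-80 - 137*(-26217)) + 2844/1116 = -1/26217/(-217) + 2844*(1/1116) = -1/217*(-1/26217) + 79/31 = 1/5689089 + 79/31 = 14498002/5689089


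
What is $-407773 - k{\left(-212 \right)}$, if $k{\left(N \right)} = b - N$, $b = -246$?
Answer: $-407739$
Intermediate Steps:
$k{\left(N \right)} = -246 - N$
$-407773 - k{\left(-212 \right)} = -407773 - \left(-246 - -212\right) = -407773 - \left(-246 + 212\right) = -407773 - -34 = -407773 + 34 = -407739$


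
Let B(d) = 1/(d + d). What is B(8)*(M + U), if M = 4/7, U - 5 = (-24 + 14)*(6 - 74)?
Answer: 4799/112 ≈ 42.848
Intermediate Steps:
B(d) = 1/(2*d)
U = 685 (U = 5 + (-24 + 14)*(6 - 74) = 5 - 10*(-68) = 5 + 680 = 685)
M = 4/7 (M = 4*(⅐) = 4/7 ≈ 0.57143)
B(8)*(M + U) = ((½)/8)*(4/7 + 685) = ((½)*(⅛))*(4799/7) = (1/16)*(4799/7) = 4799/112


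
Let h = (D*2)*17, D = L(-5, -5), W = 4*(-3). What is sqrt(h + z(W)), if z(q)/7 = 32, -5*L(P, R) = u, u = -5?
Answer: sqrt(258) ≈ 16.062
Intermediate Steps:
W = -12
L(P, R) = 1 (L(P, R) = -1/5*(-5) = 1)
z(q) = 224 (z(q) = 7*32 = 224)
D = 1
h = 34 (h = (1*2)*17 = 2*17 = 34)
sqrt(h + z(W)) = sqrt(34 + 224) = sqrt(258)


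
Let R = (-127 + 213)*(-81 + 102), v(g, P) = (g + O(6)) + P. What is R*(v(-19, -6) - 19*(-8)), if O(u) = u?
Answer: 240198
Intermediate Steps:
v(g, P) = 6 + P + g (v(g, P) = (g + 6) + P = (6 + g) + P = 6 + P + g)
R = 1806 (R = 86*21 = 1806)
R*(v(-19, -6) - 19*(-8)) = 1806*((6 - 6 - 19) - 19*(-8)) = 1806*(-19 + 152) = 1806*133 = 240198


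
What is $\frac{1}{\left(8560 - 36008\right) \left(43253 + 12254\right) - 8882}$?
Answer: $- \frac{1}{1523565018} \approx -6.5635 \cdot 10^{-10}$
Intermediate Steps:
$\frac{1}{\left(8560 - 36008\right) \left(43253 + 12254\right) - 8882} = \frac{1}{\left(-27448\right) 55507 - 8882} = \frac{1}{-1523556136 - 8882} = \frac{1}{-1523565018} = - \frac{1}{1523565018}$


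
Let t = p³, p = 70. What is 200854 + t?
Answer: 543854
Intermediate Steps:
t = 343000 (t = 70³ = 343000)
200854 + t = 200854 + 343000 = 543854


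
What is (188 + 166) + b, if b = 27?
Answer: 381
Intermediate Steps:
(188 + 166) + b = (188 + 166) + 27 = 354 + 27 = 381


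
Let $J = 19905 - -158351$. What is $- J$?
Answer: $-178256$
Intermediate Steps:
$J = 178256$ ($J = 19905 + 158351 = 178256$)
$- J = \left(-1\right) 178256 = -178256$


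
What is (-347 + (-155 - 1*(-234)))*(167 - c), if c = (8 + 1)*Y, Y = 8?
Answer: -25460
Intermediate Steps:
c = 72 (c = (8 + 1)*8 = 9*8 = 72)
(-347 + (-155 - 1*(-234)))*(167 - c) = (-347 + (-155 - 1*(-234)))*(167 - 1*72) = (-347 + (-155 + 234))*(167 - 72) = (-347 + 79)*95 = -268*95 = -25460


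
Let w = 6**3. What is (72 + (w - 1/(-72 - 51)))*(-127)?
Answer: -4498975/123 ≈ -36577.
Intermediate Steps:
w = 216
(72 + (w - 1/(-72 - 51)))*(-127) = (72 + (216 - 1/(-72 - 51)))*(-127) = (72 + (216 - 1/(-123)))*(-127) = (72 + (216 - 1*(-1/123)))*(-127) = (72 + (216 + 1/123))*(-127) = (72 + 26569/123)*(-127) = (35425/123)*(-127) = -4498975/123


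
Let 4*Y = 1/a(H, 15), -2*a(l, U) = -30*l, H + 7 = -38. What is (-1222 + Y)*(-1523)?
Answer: 5024987723/2700 ≈ 1.8611e+6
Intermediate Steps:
H = -45 (H = -7 - 38 = -45)
a(l, U) = 15*l (a(l, U) = -(-15)*l = 15*l)
Y = -1/2700 (Y = 1/(4*((15*(-45)))) = (¼)/(-675) = (¼)*(-1/675) = -1/2700 ≈ -0.00037037)
(-1222 + Y)*(-1523) = (-1222 - 1/2700)*(-1523) = -3299401/2700*(-1523) = 5024987723/2700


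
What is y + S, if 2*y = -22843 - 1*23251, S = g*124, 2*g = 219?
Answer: -9469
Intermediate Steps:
g = 219/2 (g = (½)*219 = 219/2 ≈ 109.50)
S = 13578 (S = (219/2)*124 = 13578)
y = -23047 (y = (-22843 - 1*23251)/2 = (-22843 - 23251)/2 = (½)*(-46094) = -23047)
y + S = -23047 + 13578 = -9469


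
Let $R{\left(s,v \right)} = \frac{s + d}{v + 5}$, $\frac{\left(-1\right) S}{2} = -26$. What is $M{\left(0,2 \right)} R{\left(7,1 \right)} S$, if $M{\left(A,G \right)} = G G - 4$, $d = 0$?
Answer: $0$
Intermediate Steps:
$S = 52$ ($S = \left(-2\right) \left(-26\right) = 52$)
$M{\left(A,G \right)} = -4 + G^{2}$ ($M{\left(A,G \right)} = G^{2} - 4 = -4 + G^{2}$)
$R{\left(s,v \right)} = \frac{s}{5 + v}$ ($R{\left(s,v \right)} = \frac{s + 0}{v + 5} = \frac{s}{5 + v}$)
$M{\left(0,2 \right)} R{\left(7,1 \right)} S = \left(-4 + 2^{2}\right) \frac{7}{5 + 1} \cdot 52 = \left(-4 + 4\right) \frac{7}{6} \cdot 52 = 0 \cdot 7 \cdot \frac{1}{6} \cdot 52 = 0 \cdot \frac{7}{6} \cdot 52 = 0 \cdot 52 = 0$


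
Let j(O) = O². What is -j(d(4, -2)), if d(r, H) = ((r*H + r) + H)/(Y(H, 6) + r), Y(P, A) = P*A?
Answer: -9/16 ≈ -0.56250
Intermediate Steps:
Y(P, A) = A*P
d(r, H) = (H + r + H*r)/(r + 6*H) (d(r, H) = ((r*H + r) + H)/(6*H + r) = ((H*r + r) + H)/(r + 6*H) = ((r + H*r) + H)/(r + 6*H) = (H + r + H*r)/(r + 6*H))
-j(d(4, -2)) = -((-2 + 4 - 2*4)/(4 + 6*(-2)))² = -((-2 + 4 - 8)/(4 - 12))² = -(-6/(-8))² = -(-⅛*(-6))² = -(¾)² = -1*9/16 = -9/16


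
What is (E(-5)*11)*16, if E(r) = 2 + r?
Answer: -528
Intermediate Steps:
(E(-5)*11)*16 = ((2 - 5)*11)*16 = -3*11*16 = -33*16 = -528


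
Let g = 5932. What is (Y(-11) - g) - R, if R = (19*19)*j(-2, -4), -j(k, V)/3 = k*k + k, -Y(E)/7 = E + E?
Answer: -3612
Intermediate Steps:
Y(E) = -14*E (Y(E) = -7*(E + E) = -14*E)
j(k, V) = -3*k - 3*k**2 (j(k, V) = -3*(k*k + k) = -3*(k**2 + k) = -3*(k + k**2) = -3*k - 3*k**2)
R = -2166 (R = (19*19)*(-3*(-2)*(1 - 2)) = 361*(-3*(-2)*(-1)) = 361*(-6) = -2166)
(Y(-11) - g) - R = (-14*(-11) - 1*5932) - 1*(-2166) = (154 - 5932) + 2166 = -5778 + 2166 = -3612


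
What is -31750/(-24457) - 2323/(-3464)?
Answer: 166795611/84719048 ≈ 1.9688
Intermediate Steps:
-31750/(-24457) - 2323/(-3464) = -31750*(-1/24457) - 2323*(-1/3464) = 31750/24457 + 2323/3464 = 166795611/84719048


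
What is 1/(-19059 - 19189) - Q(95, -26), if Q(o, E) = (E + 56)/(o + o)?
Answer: -114763/726712 ≈ -0.15792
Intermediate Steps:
Q(o, E) = (56 + E)/(2*o) (Q(o, E) = (56 + E)/((2*o)) = (56 + E)*(1/(2*o)) = (56 + E)/(2*o))
1/(-19059 - 19189) - Q(95, -26) = 1/(-19059 - 19189) - (56 - 26)/(2*95) = 1/(-38248) - 30/(2*95) = -1/38248 - 1*3/19 = -1/38248 - 3/19 = -114763/726712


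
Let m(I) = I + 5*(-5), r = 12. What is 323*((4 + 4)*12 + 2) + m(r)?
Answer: 31641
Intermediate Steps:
m(I) = -25 + I (m(I) = I - 25 = -25 + I)
323*((4 + 4)*12 + 2) + m(r) = 323*((4 + 4)*12 + 2) + (-25 + 12) = 323*(8*12 + 2) - 13 = 323*(96 + 2) - 13 = 323*98 - 13 = 31654 - 13 = 31641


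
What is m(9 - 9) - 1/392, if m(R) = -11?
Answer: -4313/392 ≈ -11.003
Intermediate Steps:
m(9 - 9) - 1/392 = -11 - 1/392 = -4313/392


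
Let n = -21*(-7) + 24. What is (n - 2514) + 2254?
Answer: -89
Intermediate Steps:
n = 171 (n = 147 + 24 = 171)
(n - 2514) + 2254 = (171 - 2514) + 2254 = -2343 + 2254 = -89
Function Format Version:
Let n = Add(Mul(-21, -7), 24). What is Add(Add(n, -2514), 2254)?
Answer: -89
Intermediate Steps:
n = 171 (n = Add(147, 24) = 171)
Add(Add(n, -2514), 2254) = Add(Add(171, -2514), 2254) = Add(-2343, 2254) = -89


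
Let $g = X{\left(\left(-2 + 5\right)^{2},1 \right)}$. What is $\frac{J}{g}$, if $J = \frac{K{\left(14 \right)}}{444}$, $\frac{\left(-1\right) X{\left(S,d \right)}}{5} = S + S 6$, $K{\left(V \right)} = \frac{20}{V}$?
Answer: $- \frac{1}{97902} \approx -1.0214 \cdot 10^{-5}$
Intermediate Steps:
$X{\left(S,d \right)} = - 35 S$ ($X{\left(S,d \right)} = - 5 \left(S + S 6\right) = - 5 \left(S + 6 S\right) = - 5 \cdot 7 S = - 35 S$)
$g = -315$ ($g = - 35 \left(-2 + 5\right)^{2} = - 35 \cdot 3^{2} = \left(-35\right) 9 = -315$)
$J = \frac{5}{1554}$ ($J = \frac{20 \cdot \frac{1}{14}}{444} = 20 \cdot \frac{1}{14} \cdot \frac{1}{444} = \frac{10}{7} \cdot \frac{1}{444} = \frac{5}{1554} \approx 0.0032175$)
$\frac{J}{g} = \frac{5}{1554 \left(-315\right)} = \frac{5}{1554} \left(- \frac{1}{315}\right) = - \frac{1}{97902}$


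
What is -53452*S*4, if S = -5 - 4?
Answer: 1924272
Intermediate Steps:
S = -9
-53452*S*4 = -(-481068)*4 = -53452*(-36) = 1924272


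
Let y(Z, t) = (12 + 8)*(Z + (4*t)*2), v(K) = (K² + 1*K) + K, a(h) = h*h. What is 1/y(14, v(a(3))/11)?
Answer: 1/1720 ≈ 0.00058139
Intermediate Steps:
a(h) = h²
v(K) = K² + 2*K (v(K) = (K² + K) + K = (K + K²) + K = K² + 2*K)
y(Z, t) = 20*Z + 160*t (y(Z, t) = 20*(Z + 8*t) = 20*Z + 160*t)
1/y(14, v(a(3))/11) = 1/(20*14 + 160*((3²*(2 + 3²))/11)) = 1/(280 + 160*((9*(2 + 9))*(1/11))) = 1/(280 + 160*((9*11)*(1/11))) = 1/(280 + 160*(99*(1/11))) = 1/(280 + 160*9) = 1/(280 + 1440) = 1/1720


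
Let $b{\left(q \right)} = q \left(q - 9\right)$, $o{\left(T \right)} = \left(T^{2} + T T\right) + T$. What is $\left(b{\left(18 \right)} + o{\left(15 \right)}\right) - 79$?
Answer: $548$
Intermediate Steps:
$o{\left(T \right)} = T + 2 T^{2}$ ($o{\left(T \right)} = \left(T^{2} + T^{2}\right) + T = 2 T^{2} + T = T + 2 T^{2}$)
$b{\left(q \right)} = q \left(-9 + q\right)$
$\left(b{\left(18 \right)} + o{\left(15 \right)}\right) - 79 = \left(18 \left(-9 + 18\right) + 15 \left(1 + 2 \cdot 15\right)\right) - 79 = \left(18 \cdot 9 + 15 \left(1 + 30\right)\right) - 79 = \left(162 + 15 \cdot 31\right) - 79 = \left(162 + 465\right) - 79 = 627 - 79 = 548$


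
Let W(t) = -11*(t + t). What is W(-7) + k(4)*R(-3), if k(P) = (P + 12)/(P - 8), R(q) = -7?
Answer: 182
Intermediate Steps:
k(P) = (12 + P)/(-8 + P)
W(t) = -22*t
W(-7) + k(4)*R(-3) = -22*(-7) + ((12 + 4)/(-8 + 4))*(-7) = 154 + (16/(-4))*(-7) = 154 - ¼*16*(-7) = 154 - 4*(-7) = 154 + 28 = 182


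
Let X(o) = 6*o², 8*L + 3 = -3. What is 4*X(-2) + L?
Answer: 381/4 ≈ 95.250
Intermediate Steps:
L = -¾ (L = -3/8 + (⅛)*(-3) = -3/8 - 3/8 = -¾ ≈ -0.75000)
4*X(-2) + L = 4*(6*(-2)²) - ¾ = 4*(6*4) - ¾ = 4*24 - ¾ = 96 - ¾ = 381/4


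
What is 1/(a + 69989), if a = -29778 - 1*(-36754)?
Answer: 1/76965 ≈ 1.2993e-5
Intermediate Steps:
a = 6976 (a = -29778 + 36754 = 6976)
1/(a + 69989) = 1/(6976 + 69989) = 1/76965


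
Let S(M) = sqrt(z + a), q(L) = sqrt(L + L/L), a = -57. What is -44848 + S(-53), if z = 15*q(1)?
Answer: -44848 + I*sqrt(57 - 15*sqrt(2)) ≈ -44848.0 + 5.9822*I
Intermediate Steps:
q(L) = sqrt(1 + L) (q(L) = sqrt(L + 1) = sqrt(1 + L))
z = 15*sqrt(2) (z = 15*sqrt(1 + 1) = 15*sqrt(2) ≈ 21.213)
S(M) = sqrt(-57 + 15*sqrt(2)) (S(M) = sqrt(15*sqrt(2) - 57) = sqrt(-57 + 15*sqrt(2)))
-44848 + S(-53) = -44848 + sqrt(-57 + 15*sqrt(2))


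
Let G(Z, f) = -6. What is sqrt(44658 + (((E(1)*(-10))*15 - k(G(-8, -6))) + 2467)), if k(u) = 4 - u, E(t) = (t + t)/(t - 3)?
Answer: sqrt(47265) ≈ 217.41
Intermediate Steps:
E(t) = 2*t/(-3 + t) (E(t) = (2*t)/(-3 + t) = 2*t/(-3 + t))
sqrt(44658 + (((E(1)*(-10))*15 - k(G(-8, -6))) + 2467)) = sqrt(44658 + ((((2*1/(-3 + 1))*(-10))*15 - (4 - 1*(-6))) + 2467)) = sqrt(44658 + ((((2*1/(-2))*(-10))*15 - (4 + 6)) + 2467)) = sqrt(44658 + ((((2*1*(-1/2))*(-10))*15 - 1*10) + 2467)) = sqrt(44658 + ((-1*(-10)*15 - 10) + 2467)) = sqrt(44658 + ((10*15 - 10) + 2467)) = sqrt(44658 + ((150 - 10) + 2467)) = sqrt(44658 + (140 + 2467)) = sqrt(44658 + 2607) = sqrt(47265)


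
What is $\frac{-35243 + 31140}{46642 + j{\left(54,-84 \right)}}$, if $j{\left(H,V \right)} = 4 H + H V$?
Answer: $- \frac{4103}{42322} \approx -0.096947$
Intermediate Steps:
$\frac{-35243 + 31140}{46642 + j{\left(54,-84 \right)}} = \frac{-35243 + 31140}{46642 + 54 \left(4 - 84\right)} = - \frac{4103}{46642 + 54 \left(-80\right)} = - \frac{4103}{46642 - 4320} = - \frac{4103}{42322}$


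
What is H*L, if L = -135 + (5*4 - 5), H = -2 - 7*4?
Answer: 3600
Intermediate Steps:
H = -30 (H = -2 - 28 = -30)
L = -120 (L = -135 + (20 - 5) = -135 + 15 = -120)
H*L = -30*(-120) = 3600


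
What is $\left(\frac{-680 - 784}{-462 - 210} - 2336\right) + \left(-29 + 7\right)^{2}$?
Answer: $- \frac{51795}{28} \approx -1849.8$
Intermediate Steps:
$\left(\frac{-680 - 784}{-462 - 210} - 2336\right) + \left(-29 + 7\right)^{2} = \left(- \frac{1464}{-672} - 2336\right) + \left(-22\right)^{2} = \left(\left(-1464\right) \left(- \frac{1}{672}\right) - 2336\right) + 484 = \left(\frac{61}{28} - 2336\right) + 484 = - \frac{65347}{28} + 484 = - \frac{51795}{28}$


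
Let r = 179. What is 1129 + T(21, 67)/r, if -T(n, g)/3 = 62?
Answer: 201905/179 ≈ 1128.0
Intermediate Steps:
T(n, g) = -186 (T(n, g) = -3*62 = -186)
1129 + T(21, 67)/r = 1129 - 186/179 = 201905/179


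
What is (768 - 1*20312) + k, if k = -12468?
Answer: -32012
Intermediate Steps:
(768 - 1*20312) + k = (768 - 1*20312) - 12468 = (768 - 20312) - 12468 = -19544 - 12468 = -32012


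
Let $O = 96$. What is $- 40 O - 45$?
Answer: $-3885$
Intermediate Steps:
$- 40 O - 45 = \left(-40\right) 96 - 45 = -3840 - 45 = -3885$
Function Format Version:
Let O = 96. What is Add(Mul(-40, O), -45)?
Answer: -3885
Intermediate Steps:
Add(Mul(-40, O), -45) = Add(Mul(-40, 96), -45) = Add(-3840, -45) = -3885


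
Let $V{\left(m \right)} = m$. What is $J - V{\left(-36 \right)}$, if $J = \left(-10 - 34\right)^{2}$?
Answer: $1972$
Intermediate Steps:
$J = 1936$ ($J = \left(-44\right)^{2} = 1936$)
$J - V{\left(-36 \right)} = 1936 - -36 = 1936 + 36 = 1972$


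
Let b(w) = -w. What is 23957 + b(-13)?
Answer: 23970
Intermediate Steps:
23957 + b(-13) = 23957 - 1*(-13) = 23957 + 13 = 23970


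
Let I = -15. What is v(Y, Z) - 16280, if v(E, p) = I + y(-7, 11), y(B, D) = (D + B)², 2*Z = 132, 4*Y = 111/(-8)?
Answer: -16279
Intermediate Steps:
Y = -111/32 (Y = (111/(-8))/4 = (111*(-⅛))/4 = (¼)*(-111/8) = -111/32 ≈ -3.4688)
Z = 66 (Z = (½)*132 = 66)
y(B, D) = (B + D)²
v(E, p) = 1 (v(E, p) = -15 + (-7 + 11)² = -15 + 4² = -15 + 16 = 1)
v(Y, Z) - 16280 = 1 - 16280 = -16279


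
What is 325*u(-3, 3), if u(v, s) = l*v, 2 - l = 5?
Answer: 2925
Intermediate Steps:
l = -3 (l = 2 - 1*5 = 2 - 5 = -3)
u(v, s) = -3*v
325*u(-3, 3) = 325*(-3*(-3)) = 325*9 = 2925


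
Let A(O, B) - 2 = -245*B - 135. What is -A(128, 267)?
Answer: 65548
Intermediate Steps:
A(O, B) = -133 - 245*B (A(O, B) = 2 + (-245*B - 135) = 2 + (-135 - 245*B) = -133 - 245*B)
-A(128, 267) = -(-133 - 245*267) = -(-133 - 65415) = -1*(-65548) = 65548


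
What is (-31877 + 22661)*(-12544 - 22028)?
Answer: 318615552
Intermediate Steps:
(-31877 + 22661)*(-12544 - 22028) = -9216*(-34572) = 318615552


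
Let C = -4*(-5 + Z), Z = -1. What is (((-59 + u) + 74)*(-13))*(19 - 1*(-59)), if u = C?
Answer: -39546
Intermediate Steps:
C = 24 (C = -4*(-5 - 1) = -4*(-6) = 24)
u = 24
(((-59 + u) + 74)*(-13))*(19 - 1*(-59)) = (((-59 + 24) + 74)*(-13))*(19 - 1*(-59)) = ((-35 + 74)*(-13))*(19 + 59) = (39*(-13))*78 = -507*78 = -39546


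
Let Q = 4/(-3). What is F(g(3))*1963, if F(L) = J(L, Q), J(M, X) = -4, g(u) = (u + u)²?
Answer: -7852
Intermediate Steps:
Q = -4/3 (Q = 4*(-⅓) = -4/3 ≈ -1.3333)
g(u) = 4*u² (g(u) = (2*u)² = 4*u²)
F(L) = -4
F(g(3))*1963 = -4*1963 = -7852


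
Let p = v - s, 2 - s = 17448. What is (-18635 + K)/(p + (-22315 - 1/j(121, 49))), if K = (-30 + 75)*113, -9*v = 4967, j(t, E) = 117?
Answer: 105690/42283 ≈ 2.4996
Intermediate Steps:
s = -17446 (s = 2 - 1*17448 = 2 - 17448 = -17446)
v = -4967/9 (v = -1/9*4967 = -4967/9 ≈ -551.89)
K = 5085 (K = 45*113 = 5085)
p = 152047/9 (p = -4967/9 - 1*(-17446) = -4967/9 + 17446 = 152047/9 ≈ 16894.)
(-18635 + K)/(p + (-22315 - 1/j(121, 49))) = (-18635 + 5085)/(152047/9 + (-22315 - 1/117)) = -13550/(152047/9 + (-22315 - 1*1/117)) = -13550/(152047/9 + (-22315 - 1/117)) = -13550/(152047/9 - 2610856/117) = -13550/(-211415/39) = -13550*(-39/211415) = 105690/42283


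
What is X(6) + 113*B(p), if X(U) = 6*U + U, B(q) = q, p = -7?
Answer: -749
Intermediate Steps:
X(U) = 7*U
X(6) + 113*B(p) = 7*6 + 113*(-7) = 42 - 791 = -749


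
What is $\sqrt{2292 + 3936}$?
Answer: $6 \sqrt{173} \approx 78.918$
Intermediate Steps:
$\sqrt{2292 + 3936} = \sqrt{6228} = 6 \sqrt{173}$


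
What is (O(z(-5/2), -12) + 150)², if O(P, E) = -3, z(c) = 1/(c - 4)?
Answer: 21609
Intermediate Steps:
z(c) = 1/(-4 + c)
(O(z(-5/2), -12) + 150)² = (-3 + 150)² = 147² = 21609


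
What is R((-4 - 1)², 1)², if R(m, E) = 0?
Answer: 0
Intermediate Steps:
R((-4 - 1)², 1)² = 0² = 0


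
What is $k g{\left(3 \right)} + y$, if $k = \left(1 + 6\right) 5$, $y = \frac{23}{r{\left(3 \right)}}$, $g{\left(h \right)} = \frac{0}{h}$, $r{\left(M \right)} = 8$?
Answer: $\frac{23}{8} \approx 2.875$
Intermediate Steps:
$g{\left(h \right)} = 0$
$y = \frac{23}{8} \approx 2.875$
$k = 35$ ($k = 7 \cdot 5 = 35$)
$k g{\left(3 \right)} + y = 35 \cdot 0 + \frac{23}{8} = 0 + \frac{23}{8} = \frac{23}{8}$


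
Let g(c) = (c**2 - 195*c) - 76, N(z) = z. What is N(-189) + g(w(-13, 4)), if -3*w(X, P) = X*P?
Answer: -30101/9 ≈ -3344.6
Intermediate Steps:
w(X, P) = -P*X/3 (w(X, P) = -X*P/3 = -P*X/3)
g(c) = -76 + c**2 - 195*c
N(-189) + g(w(-13, 4)) = -189 + (-76 + (-1/3*4*(-13))**2 - (-65)*4*(-13)) = -189 + (-76 + (52/3)**2 - 195*52/3) = -189 + (-76 + 2704/9 - 3380) = -189 - 28400/9 = -30101/9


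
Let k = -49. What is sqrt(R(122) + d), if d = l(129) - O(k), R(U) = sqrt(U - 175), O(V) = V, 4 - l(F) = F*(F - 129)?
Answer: sqrt(53 + I*sqrt(53)) ≈ 7.2972 + 0.49883*I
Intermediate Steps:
l(F) = 4 - F*(-129 + F) (l(F) = 4 - F*(F - 129) = 4 - F*(-129 + F))
R(U) = sqrt(-175 + U)
d = 53 (d = (4 - 1*129**2 + 129*129) - 1*(-49) = (4 - 1*16641 + 16641) + 49 = (4 - 16641 + 16641) + 49 = 4 + 49 = 53)
sqrt(R(122) + d) = sqrt(sqrt(-175 + 122) + 53) = sqrt(sqrt(-53) + 53) = sqrt(I*sqrt(53) + 53) = sqrt(53 + I*sqrt(53))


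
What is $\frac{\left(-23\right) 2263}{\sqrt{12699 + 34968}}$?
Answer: $- \frac{52049 \sqrt{47667}}{47667} \approx -238.4$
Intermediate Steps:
$\frac{\left(-23\right) 2263}{\sqrt{12699 + 34968}} = - \frac{52049}{\sqrt{47667}} = - 52049 \frac{\sqrt{47667}}{47667} = - \frac{52049 \sqrt{47667}}{47667}$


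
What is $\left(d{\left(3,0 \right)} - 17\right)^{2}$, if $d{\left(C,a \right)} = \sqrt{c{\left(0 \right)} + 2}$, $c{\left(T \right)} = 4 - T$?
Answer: $\left(17 - \sqrt{6}\right)^{2} \approx 211.72$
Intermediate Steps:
$d{\left(C,a \right)} = \sqrt{6}$ ($d{\left(C,a \right)} = \sqrt{\left(4 - 0\right) + 2} = \sqrt{\left(4 + 0\right) + 2} = \sqrt{4 + 2} = \sqrt{6}$)
$\left(d{\left(3,0 \right)} - 17\right)^{2} = \left(\sqrt{6} - 17\right)^{2} = \left(-17 + \sqrt{6}\right)^{2}$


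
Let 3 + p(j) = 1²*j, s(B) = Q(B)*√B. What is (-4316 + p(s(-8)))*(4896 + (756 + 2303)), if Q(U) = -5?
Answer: -34357645 - 79550*I*√2 ≈ -3.4358e+7 - 1.125e+5*I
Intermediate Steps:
s(B) = -5*√B
p(j) = -3 + j (p(j) = -3 + 1²*j = -3 + 1*j = -3 + j)
(-4316 + p(s(-8)))*(4896 + (756 + 2303)) = (-4316 + (-3 - 10*I*√2))*(4896 + (756 + 2303)) = (-4316 + (-3 - 10*I*√2))*(4896 + 3059) = (-4316 + (-3 - 10*I*√2))*7955 = (-4319 - 10*I*√2)*7955 = -34357645 - 79550*I*√2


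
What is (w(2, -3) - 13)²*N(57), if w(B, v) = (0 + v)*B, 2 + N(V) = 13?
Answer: 3971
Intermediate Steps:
N(V) = 11 (N(V) = -2 + 13 = 11)
w(B, v) = B*v (w(B, v) = v*B = B*v)
(w(2, -3) - 13)²*N(57) = (2*(-3) - 13)²*11 = (-6 - 13)²*11 = (-19)²*11 = 361*11 = 3971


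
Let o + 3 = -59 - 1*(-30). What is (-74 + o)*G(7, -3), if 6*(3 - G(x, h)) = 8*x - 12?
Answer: 1378/3 ≈ 459.33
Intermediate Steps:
G(x, h) = 5 - 4*x/3 (G(x, h) = 3 - (8*x - 12)/6 = 3 - (-12 + 8*x)/6 = 3 + (2 - 4*x/3) = 5 - 4*x/3)
o = -32 (o = -3 + (-59 - 1*(-30)) = -3 + (-59 + 30) = -3 - 29 = -32)
(-74 + o)*G(7, -3) = (-74 - 32)*(5 - 4/3*7) = -106*(5 - 28/3) = -106*(-13/3) = 1378/3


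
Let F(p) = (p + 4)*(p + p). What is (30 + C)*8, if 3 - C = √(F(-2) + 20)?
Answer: 264 - 16*√3 ≈ 236.29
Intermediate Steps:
F(p) = 2*p*(4 + p) (F(p) = (4 + p)*(2*p) = 2*p*(4 + p))
C = 3 - 2*√3 (C = 3 - √(2*(-2)*(4 - 2) + 20) = 3 - √(2*(-2)*2 + 20) = 3 - √(-8 + 20) = 3 - √12 = 3 - 2*√3 ≈ -0.46410)
(30 + C)*8 = (30 + (3 - 2*√3))*8 = (33 - 2*√3)*8 = 264 - 16*√3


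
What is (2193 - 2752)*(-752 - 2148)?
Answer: 1621100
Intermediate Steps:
(2193 - 2752)*(-752 - 2148) = -559*(-2900) = 1621100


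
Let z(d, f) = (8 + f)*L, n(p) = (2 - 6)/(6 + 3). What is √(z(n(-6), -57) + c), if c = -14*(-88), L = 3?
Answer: √1085 ≈ 32.939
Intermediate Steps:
n(p) = -4/9
z(d, f) = 24 + 3*f (z(d, f) = (8 + f)*3 = 24 + 3*f)
c = 1232
√(z(n(-6), -57) + c) = √((24 + 3*(-57)) + 1232) = √((24 - 171) + 1232) = √(-147 + 1232) = √1085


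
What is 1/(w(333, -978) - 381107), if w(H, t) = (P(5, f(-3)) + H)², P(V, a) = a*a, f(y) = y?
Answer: -1/264143 ≈ -3.7858e-6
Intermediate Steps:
P(V, a) = a²
w(H, t) = (9 + H)² (w(H, t) = ((-3)² + H)² = (9 + H)²)
1/(w(333, -978) - 381107) = 1/((9 + 333)² - 381107) = 1/(342² - 381107) = 1/(116964 - 381107) = 1/(-264143) = -1/264143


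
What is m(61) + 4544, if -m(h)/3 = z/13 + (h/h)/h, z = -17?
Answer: 3606464/793 ≈ 4547.9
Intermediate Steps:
m(h) = 51/13 - 3/h (m(h) = -3*(-17/13 + (h/h)/h) = -3*(-17*1/13 + 1/h) = -3*(-17/13 + 1/h) = 51/13 - 3/h)
m(61) + 4544 = (51/13 - 3/61) + 4544 = 3072/793 + 4544 = 3606464/793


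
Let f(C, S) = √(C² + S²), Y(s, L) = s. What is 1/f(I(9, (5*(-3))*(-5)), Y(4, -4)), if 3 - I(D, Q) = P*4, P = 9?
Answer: √1105/1105 ≈ 0.030083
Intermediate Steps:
I(D, Q) = -33 (I(D, Q) = 3 - 9*4 = 3 - 1*36 = 3 - 36 = -33)
1/f(I(9, (5*(-3))*(-5)), Y(4, -4)) = 1/(√((-33)² + 4²)) = 1/(√(1089 + 16)) = 1/(√1105) = √1105/1105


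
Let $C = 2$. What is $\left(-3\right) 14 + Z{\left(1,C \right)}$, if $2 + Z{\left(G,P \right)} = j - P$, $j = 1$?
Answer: $-45$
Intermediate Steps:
$Z{\left(G,P \right)} = -1 - P$ ($Z{\left(G,P \right)} = -2 - \left(-1 + P\right) = -1 - P$)
$\left(-3\right) 14 + Z{\left(1,C \right)} = \left(-3\right) 14 - 3 = -42 - 3 = -45$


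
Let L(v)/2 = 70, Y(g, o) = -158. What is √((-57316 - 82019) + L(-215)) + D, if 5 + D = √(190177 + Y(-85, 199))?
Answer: -5 + √190019 + I*√139195 ≈ 430.91 + 373.09*I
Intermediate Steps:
L(v) = 140 (L(v) = 2*70 = 140)
D = -5 + √190019 (D = -5 + √(190177 - 158) = -5 + √190019 ≈ 430.91)
√((-57316 - 82019) + L(-215)) + D = √((-57316 - 82019) + 140) + (-5 + √190019) = √(-139335 + 140) + (-5 + √190019) = √(-139195) + (-5 + √190019) = I*√139195 + (-5 + √190019) = -5 + √190019 + I*√139195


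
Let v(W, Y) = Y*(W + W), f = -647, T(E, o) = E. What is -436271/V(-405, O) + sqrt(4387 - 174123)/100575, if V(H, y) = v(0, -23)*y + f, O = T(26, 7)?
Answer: 436271/647 + 14*I*sqrt(866)/100575 ≈ 674.3 + 0.0040964*I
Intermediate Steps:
O = 26
v(W, Y) = 2*W*Y (v(W, Y) = Y*(2*W) = 2*W*Y)
V(H, y) = -647 (V(H, y) = (2*0*(-23))*y - 647 = 0*y - 647 = 0 - 647 = -647)
-436271/V(-405, O) + sqrt(4387 - 174123)/100575 = -436271/(-647) + sqrt(4387 - 174123)/100575 = -436271*(-1/647) + sqrt(-169736)*(1/100575) = 436271/647 + (14*I*sqrt(866))*(1/100575) = 436271/647 + 14*I*sqrt(866)/100575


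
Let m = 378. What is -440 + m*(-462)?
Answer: -175076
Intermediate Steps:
-440 + m*(-462) = -440 + 378*(-462) = -440 - 174636 = -175076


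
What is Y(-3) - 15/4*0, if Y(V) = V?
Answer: -3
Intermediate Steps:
Y(-3) - 15/4*0 = -3 - 15/4*0 = -3 + 0 = -3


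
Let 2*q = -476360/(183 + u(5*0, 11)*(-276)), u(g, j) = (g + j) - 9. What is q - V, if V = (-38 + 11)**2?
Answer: -30821/369 ≈ -83.526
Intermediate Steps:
u(g, j) = -9 + g + j
q = 238180/369 (q = (-476360/(183 + (-9 + 5*0 + 11)*(-276)))/2 = (-476360/(183 + (-9 + 0 + 11)*(-276)))/2 = (-476360/(183 + 2*(-276)))/2 = (-476360/(183 - 552))/2 = (-476360/(-369))/2 = (-476360*(-1/369))/2 = (1/2)*(476360/369) = 238180/369 ≈ 645.47)
V = 729 (V = (-27)**2 = 729)
q - V = 238180/369 - 1*729 = 238180/369 - 729 = -30821/369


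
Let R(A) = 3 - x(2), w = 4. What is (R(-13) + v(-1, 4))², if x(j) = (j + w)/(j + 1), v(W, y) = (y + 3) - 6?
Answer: 4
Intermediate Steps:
v(W, y) = -3 + y (v(W, y) = (3 + y) - 6 = -3 + y)
x(j) = (4 + j)/(1 + j) (x(j) = (j + 4)/(j + 1) = (4 + j)/(1 + j))
R(A) = 1 (R(A) = 3 - (4 + 2)/(1 + 2) = 3 - 6/3 = 3 - 1*2 = 3 - 2 = 1)
(R(-13) + v(-1, 4))² = (1 + (-3 + 4))² = (1 + 1)² = 2² = 4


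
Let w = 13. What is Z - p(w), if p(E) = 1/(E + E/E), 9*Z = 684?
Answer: 1063/14 ≈ 75.929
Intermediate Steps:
Z = 76 (Z = (⅑)*684 = 76)
p(E) = 1/(1 + E) (p(E) = 1/(E + 1) = 1/(1 + E))
Z - p(w) = 76 - 1/(1 + 13) = 76 - 1/14 = 1063/14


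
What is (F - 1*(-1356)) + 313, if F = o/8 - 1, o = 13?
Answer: 13357/8 ≈ 1669.6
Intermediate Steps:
F = 5/8 (F = 13/8 - 1 = 5/8 ≈ 0.62500)
(F - 1*(-1356)) + 313 = (5/8 - 1*(-1356)) + 313 = (5/8 + 1356) + 313 = 10853/8 + 313 = 13357/8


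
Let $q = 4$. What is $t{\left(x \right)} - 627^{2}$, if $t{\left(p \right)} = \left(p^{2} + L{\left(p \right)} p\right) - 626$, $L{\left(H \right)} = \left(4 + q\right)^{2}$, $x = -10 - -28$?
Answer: $-392279$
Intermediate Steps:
$x = 18$ ($x = -10 + 28 = 18$)
$L{\left(H \right)} = 64$ ($L{\left(H \right)} = \left(4 + 4\right)^{2} = 8^{2} = 64$)
$t{\left(p \right)} = -626 + p^{2} + 64 p$ ($t{\left(p \right)} = \left(p^{2} + 64 p\right) - 626 = -626 + p^{2} + 64 p$)
$t{\left(x \right)} - 627^{2} = \left(-626 + 18^{2} + 64 \cdot 18\right) - 627^{2} = \left(-626 + 324 + 1152\right) - 393129 = 850 - 393129 = -392279$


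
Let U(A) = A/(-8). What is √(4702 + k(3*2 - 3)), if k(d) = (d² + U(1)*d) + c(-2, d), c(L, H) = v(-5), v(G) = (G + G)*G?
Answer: √76170/4 ≈ 68.997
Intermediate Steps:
U(A) = -A/8 (U(A) = A*(-⅛) = -A/8)
v(G) = 2*G² (v(G) = (2*G)*G = 2*G²)
c(L, H) = 50 (c(L, H) = 2*(-5)² = 2*25 = 50)
k(d) = 50 + d² - d/8 (k(d) = (d² + (-⅛*1)*d) + 50 = (d² - d/8) + 50 = 50 + d² - d/8)
√(4702 + k(3*2 - 3)) = √(4702 + (50 + (3*2 - 3)² - (3*2 - 3)/8)) = √(4702 + (50 + (6 - 3)² - (6 - 3)/8)) = √(4702 + (50 + 3² - ⅛*3)) = √(4702 + (50 + 9 - 3/8)) = √(4702 + 469/8) = √(38085/8) = √76170/4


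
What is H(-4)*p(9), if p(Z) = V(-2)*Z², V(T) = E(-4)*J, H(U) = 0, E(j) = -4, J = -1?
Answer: 0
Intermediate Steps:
V(T) = 4 (V(T) = -4*(-1) = 4)
p(Z) = 4*Z²
H(-4)*p(9) = 0*(4*9²) = 0*(4*81) = 0*324 = 0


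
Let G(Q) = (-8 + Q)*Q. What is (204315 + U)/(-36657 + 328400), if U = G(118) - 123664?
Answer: 93631/291743 ≈ 0.32094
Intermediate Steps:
G(Q) = Q*(-8 + Q)
U = -110684 (U = 118*(-8 + 118) - 123664 = 118*110 - 123664 = 12980 - 123664 = -110684)
(204315 + U)/(-36657 + 328400) = (204315 - 110684)/(-36657 + 328400) = 93631/291743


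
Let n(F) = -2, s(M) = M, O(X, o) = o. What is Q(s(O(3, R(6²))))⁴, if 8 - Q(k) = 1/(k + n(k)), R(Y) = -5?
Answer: 10556001/2401 ≈ 4396.5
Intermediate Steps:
Q(k) = 8 - 1/(-2 + k) (Q(k) = 8 - 1/(k - 2) = 8 - 1/(-2 + k))
Q(s(O(3, R(6²))))⁴ = ((-17 + 8*(-5))/(-2 - 5))⁴ = ((-17 - 40)/(-7))⁴ = (-⅐*(-57))⁴ = (57/7)⁴ = 10556001/2401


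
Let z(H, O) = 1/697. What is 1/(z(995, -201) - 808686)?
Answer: -697/563654141 ≈ -1.2366e-6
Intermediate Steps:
z(H, O) = 1/697
1/(z(995, -201) - 808686) = 1/(1/697 - 808686) = 1/(-563654141/697) = -697/563654141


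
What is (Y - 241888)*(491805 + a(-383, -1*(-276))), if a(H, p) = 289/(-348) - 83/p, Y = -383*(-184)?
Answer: -56230135668588/667 ≈ -8.4303e+10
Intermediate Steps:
Y = 70472
a(H, p) = -289/348 - 83/p (a(H, p) = 289*(-1/348) - 83/p = -289/348 - 83/p)
(Y - 241888)*(491805 + a(-383, -1*(-276))) = (70472 - 241888)*(491805 + (-289/348 - 83/((-1*(-276))))) = -171416*(491805 + (-289/348 - 83/276)) = -171416*(491805 - 1509/1334) = -171416*656066361/1334 = -56230135668588/667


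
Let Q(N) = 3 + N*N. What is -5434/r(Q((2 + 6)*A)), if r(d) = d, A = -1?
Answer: -5434/67 ≈ -81.104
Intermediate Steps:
Q(N) = 3 + N**2
-5434/r(Q((2 + 6)*A)) = -5434/(3 + ((2 + 6)*(-1))**2) = -5434/(3 + (8*(-1))**2) = -5434/(3 + (-8)**2) = -5434/(3 + 64) = -5434/67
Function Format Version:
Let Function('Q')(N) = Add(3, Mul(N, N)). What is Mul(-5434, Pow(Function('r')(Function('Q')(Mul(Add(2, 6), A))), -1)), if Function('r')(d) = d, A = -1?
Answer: Rational(-5434, 67) ≈ -81.104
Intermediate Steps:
Function('Q')(N) = Add(3, Pow(N, 2))
Mul(-5434, Pow(Function('r')(Function('Q')(Mul(Add(2, 6), A))), -1)) = Mul(-5434, Pow(Add(3, Pow(Mul(Add(2, 6), -1), 2)), -1)) = Mul(-5434, Pow(Add(3, Pow(Mul(8, -1), 2)), -1)) = Mul(-5434, Pow(Add(3, Pow(-8, 2)), -1)) = Mul(-5434, Pow(Add(3, 64), -1)) = Mul(-5434, Pow(67, -1)) = Mul(-5434, Rational(1, 67)) = Rational(-5434, 67)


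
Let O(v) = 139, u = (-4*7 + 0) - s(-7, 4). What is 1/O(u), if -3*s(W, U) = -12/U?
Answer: 1/139 ≈ 0.0071942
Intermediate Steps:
s(W, U) = 4/U (s(W, U) = -(-4)/U = 4/U)
u = -29 (u = (-4*7 + 0) - 4/4 = (-28 + 0) - 4/4 = -28 - 1*1 = -28 - 1 = -29)
1/O(u) = 1/139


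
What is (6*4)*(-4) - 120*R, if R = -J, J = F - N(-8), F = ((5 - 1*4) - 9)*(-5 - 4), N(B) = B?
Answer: 9504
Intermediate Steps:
F = 72 (F = ((5 - 4) - 9)*(-9) = (1 - 9)*(-9) = -8*(-9) = 72)
J = 80 (J = 72 - 1*(-8) = 72 + 8 = 80)
R = -80 (R = -1*80 = -80)
(6*4)*(-4) - 120*R = (6*4)*(-4) - 120*(-80) = 24*(-4) + 9600 = -96 + 9600 = 9504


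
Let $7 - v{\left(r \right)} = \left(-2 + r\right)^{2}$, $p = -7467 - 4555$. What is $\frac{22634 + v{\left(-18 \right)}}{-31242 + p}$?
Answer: $- \frac{22241}{43264} \approx -0.51408$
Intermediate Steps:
$p = -12022$
$v{\left(r \right)} = 7 - \left(-2 + r\right)^{2}$
$\frac{22634 + v{\left(-18 \right)}}{-31242 + p} = \frac{22634 + \left(7 - \left(-2 - 18\right)^{2}\right)}{-31242 - 12022} = \frac{22634 + \left(7 - \left(-20\right)^{2}\right)}{-43264} = \left(22634 + \left(7 - 400\right)\right) \left(- \frac{1}{43264}\right) = \left(22634 - 393\right) \left(- \frac{1}{43264}\right) = 22241 \left(- \frac{1}{43264}\right) = - \frac{22241}{43264}$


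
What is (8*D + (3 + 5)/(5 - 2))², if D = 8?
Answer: 40000/9 ≈ 4444.4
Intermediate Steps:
(8*D + (3 + 5)/(5 - 2))² = (8*8 + (3 + 5)/(5 - 2))² = (64 + 8/3)² = (200/3)² = 40000/9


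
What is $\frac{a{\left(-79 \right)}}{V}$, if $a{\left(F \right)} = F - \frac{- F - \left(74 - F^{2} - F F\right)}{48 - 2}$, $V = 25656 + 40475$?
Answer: $- \frac{16121}{3042026} \approx -0.0052994$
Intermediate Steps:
$V = 66131$
$a{\left(F \right)} = \frac{37}{23} - \frac{F^{2}}{23} + \frac{47 F}{46}$ ($a{\left(F \right)} = F - \frac{- F + \left(\left(F^{2} + F^{2}\right) - 74\right)}{46} = F - \left(- F + \left(2 F^{2} - 74\right)\right) \frac{1}{46} = F - \left(- F + \left(-74 + 2 F^{2}\right)\right) \frac{1}{46} = F - \left(-74 - F + 2 F^{2}\right) \frac{1}{46} = F - \left(- \frac{37}{23} - \frac{F}{46} + \frac{F^{2}}{23}\right) = F + \left(\frac{37}{23} - \frac{F^{2}}{23} + \frac{F}{46}\right) = \frac{37}{23} - \frac{F^{2}}{23} + \frac{47 F}{46}$)
$\frac{a{\left(-79 \right)}}{V} = \frac{\frac{37}{23} - \frac{\left(-79\right)^{2}}{23} + \frac{47}{46} \left(-79\right)}{66131} = \left(\frac{37}{23} - \frac{6241}{23} - \frac{3713}{46}\right) \frac{1}{66131} = \left(- \frac{16121}{46}\right) \frac{1}{66131} = - \frac{16121}{3042026}$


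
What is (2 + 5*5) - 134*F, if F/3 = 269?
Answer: -108111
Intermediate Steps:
F = 807 (F = 3*269 = 807)
(2 + 5*5) - 134*F = (2 + 5*5) - 134*807 = (2 + 25) - 108138 = 27 - 108138 = -108111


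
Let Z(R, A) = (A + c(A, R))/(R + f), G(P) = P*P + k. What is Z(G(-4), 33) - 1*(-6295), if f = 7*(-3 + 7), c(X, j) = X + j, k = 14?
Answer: 182603/29 ≈ 6296.7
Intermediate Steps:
G(P) = 14 + P**2 (G(P) = P*P + 14 = P**2 + 14 = 14 + P**2)
f = 28 (f = 7*4 = 28)
Z(R, A) = (R + 2*A)/(28 + R) (Z(R, A) = (A + (A + R))/(R + 28) = (R + 2*A)/(28 + R))
Z(G(-4), 33) - 1*(-6295) = ((14 + (-4)**2) + 2*33)/(28 + (14 + (-4)**2)) - 1*(-6295) = ((14 + 16) + 66)/(28 + (14 + 16)) + 6295 = (30 + 66)/(28 + 30) + 6295 = 96/58 + 6295 = (1/58)*96 + 6295 = 48/29 + 6295 = 182603/29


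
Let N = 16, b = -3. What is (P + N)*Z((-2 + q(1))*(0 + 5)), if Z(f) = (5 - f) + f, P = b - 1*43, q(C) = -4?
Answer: -150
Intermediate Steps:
P = -46 (P = -3 - 1*43 = -3 - 43 = -46)
Z(f) = 5
(P + N)*Z((-2 + q(1))*(0 + 5)) = (-46 + 16)*5 = -30*5 = -150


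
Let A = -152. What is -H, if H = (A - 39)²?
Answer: -36481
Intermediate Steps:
H = 36481 (H = (-152 - 39)² = (-191)² = 36481)
-H = -1*36481 = -36481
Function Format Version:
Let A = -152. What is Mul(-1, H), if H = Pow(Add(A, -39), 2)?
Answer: -36481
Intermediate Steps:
H = 36481 (H = Pow(Add(-152, -39), 2) = Pow(-191, 2) = 36481)
Mul(-1, H) = Mul(-1, 36481) = -36481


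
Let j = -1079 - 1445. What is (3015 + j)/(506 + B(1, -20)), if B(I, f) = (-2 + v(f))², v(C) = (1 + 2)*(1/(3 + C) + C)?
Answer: 141899/1263483 ≈ 0.11231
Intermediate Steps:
v(C) = 3*C + 3/(3 + C) (v(C) = 3*(C + 1/(3 + C)) = 3*C + 3/(3 + C))
j = -2524
B(I, f) = (-2 + 3*(1 + f² + 3*f)/(3 + f))²
(3015 + j)/(506 + B(1, -20)) = (3015 - 2524)/(506 + (3 - 7*(-20) - 3*(-20)²)²/(3 - 20)²) = 491/(506 + (3 + 140 - 3*400)²/(-17)²) = 491/(506 + (3 + 140 - 1200)²/289) = 491/(506 + (1/289)*(-1057)²) = 491/(506 + (1/289)*1117249) = 491/(506 + 1117249/289) = 491/(1263483/289) = 491*(289/1263483) = 141899/1263483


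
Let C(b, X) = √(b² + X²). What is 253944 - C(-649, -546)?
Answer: 253944 - √719317 ≈ 2.5310e+5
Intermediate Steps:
C(b, X) = √(X² + b²)
253944 - C(-649, -546) = 253944 - √((-546)² + (-649)²) = 253944 - √(298116 + 421201) = 253944 - √719317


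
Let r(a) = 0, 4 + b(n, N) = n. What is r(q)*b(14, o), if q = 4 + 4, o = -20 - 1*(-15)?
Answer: 0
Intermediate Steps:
o = -5 (o = -20 + 15 = -5)
b(n, N) = -4 + n
q = 8
r(q)*b(14, o) = 0*(-4 + 14) = 0*10 = 0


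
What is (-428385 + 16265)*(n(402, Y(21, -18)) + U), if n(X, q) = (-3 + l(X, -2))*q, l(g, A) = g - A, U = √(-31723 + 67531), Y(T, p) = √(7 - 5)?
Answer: -165260120*√2 - 1648480*√2238 ≈ -3.1170e+8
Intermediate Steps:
Y(T, p) = √2
U = 4*√2238 (U = √35808 = 4*√2238 ≈ 189.23)
n(X, q) = q*(-1 + X) (n(X, q) = (-3 + (X - 1*(-2)))*q = (-3 + (X + 2))*q = (-3 + (2 + X))*q = (-1 + X)*q = q*(-1 + X))
(-428385 + 16265)*(n(402, Y(21, -18)) + U) = (-428385 + 16265)*(√2*(-1 + 402) + 4*√2238) = -412120*(√2*401 + 4*√2238) = -412120*(401*√2 + 4*√2238) = -412120*(4*√2238 + 401*√2) = -165260120*√2 - 1648480*√2238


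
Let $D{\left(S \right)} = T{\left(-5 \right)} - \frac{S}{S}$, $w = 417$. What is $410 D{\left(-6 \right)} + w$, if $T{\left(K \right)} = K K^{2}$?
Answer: $-51243$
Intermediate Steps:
$T{\left(K \right)} = K^{3}$
$D{\left(S \right)} = -126$ ($D{\left(S \right)} = \left(-5\right)^{3} - \frac{S}{S} = -125 - 1 = -126$)
$410 D{\left(-6 \right)} + w = 410 \left(-126\right) + 417 = -51660 + 417 = -51243$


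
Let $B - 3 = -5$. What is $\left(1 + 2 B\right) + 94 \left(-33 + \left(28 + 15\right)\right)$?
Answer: $937$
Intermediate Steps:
$B = -2$ ($B = 3 - 5 = -2$)
$\left(1 + 2 B\right) + 94 \left(-33 + \left(28 + 15\right)\right) = \left(1 + 2 \left(-2\right)\right) + 94 \left(-33 + \left(28 + 15\right)\right) = \left(1 - 4\right) + 94 \left(-33 + 43\right) = -3 + 94 \cdot 10 = -3 + 940 = 937$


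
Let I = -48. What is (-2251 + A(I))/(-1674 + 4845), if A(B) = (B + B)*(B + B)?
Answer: 995/453 ≈ 2.1965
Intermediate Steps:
A(B) = 4*B² (A(B) = (2*B)*(2*B) = 4*B²)
(-2251 + A(I))/(-1674 + 4845) = (-2251 + 4*(-48)²)/(-1674 + 4845) = (-2251 + 4*2304)/3171 = (-2251 + 9216)*(1/3171) = 6965*(1/3171) = 995/453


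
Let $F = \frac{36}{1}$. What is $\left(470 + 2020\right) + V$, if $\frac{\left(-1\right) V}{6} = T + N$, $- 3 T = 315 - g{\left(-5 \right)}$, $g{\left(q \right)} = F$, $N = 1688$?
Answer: $-7080$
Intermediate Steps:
$F = 36$ ($F = 36 \cdot 1 = 36$)
$g{\left(q \right)} = 36$
$T = -93$ ($T = - \frac{315 - 36}{3} = \left(- \frac{1}{3}\right) 279 = -93$)
$V = -9570$ ($V = - 6 \left(-93 + 1688\right) = \left(-6\right) 1595 = -9570$)
$\left(470 + 2020\right) + V = \left(470 + 2020\right) - 9570 = 2490 - 9570 = -7080$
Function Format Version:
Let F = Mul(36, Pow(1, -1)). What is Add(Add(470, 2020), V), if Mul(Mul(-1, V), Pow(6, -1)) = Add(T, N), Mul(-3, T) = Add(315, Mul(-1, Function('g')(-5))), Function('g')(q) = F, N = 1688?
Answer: -7080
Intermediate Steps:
F = 36 (F = Mul(36, 1) = 36)
Function('g')(q) = 36
T = -93 (T = Mul(Rational(-1, 3), Add(315, Mul(-1, 36))) = Mul(Rational(-1, 3), Add(315, -36)) = Mul(Rational(-1, 3), 279) = -93)
V = -9570 (V = Mul(-6, Add(-93, 1688)) = Mul(-6, 1595) = -9570)
Add(Add(470, 2020), V) = Add(Add(470, 2020), -9570) = Add(2490, -9570) = -7080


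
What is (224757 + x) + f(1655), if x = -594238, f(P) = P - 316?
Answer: -368142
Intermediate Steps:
f(P) = -316 + P
(224757 + x) + f(1655) = (224757 - 594238) + (-316 + 1655) = -369481 + 1339 = -368142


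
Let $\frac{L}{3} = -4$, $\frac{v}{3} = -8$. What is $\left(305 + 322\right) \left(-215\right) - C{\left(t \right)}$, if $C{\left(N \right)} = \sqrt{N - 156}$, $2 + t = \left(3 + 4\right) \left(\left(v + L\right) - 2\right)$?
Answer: $-134805 - 2 i \sqrt{106} \approx -1.3481 \cdot 10^{5} - 20.591 i$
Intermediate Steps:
$v = -24$ ($v = 3 \left(-8\right) = -24$)
$L = -12$ ($L = 3 \left(-4\right) = -12$)
$t = -268$ ($t = -2 + \left(3 + 4\right) \left(\left(-24 - 12\right) - 2\right) = -2 + 7 \left(-36 - 2\right) = -2 + 7 \left(-38\right) = -2 - 266 = -268$)
$C{\left(N \right)} = \sqrt{-156 + N}$
$\left(305 + 322\right) \left(-215\right) - C{\left(t \right)} = \left(305 + 322\right) \left(-215\right) - \sqrt{-156 - 268} = 627 \left(-215\right) - \sqrt{-424} = -134805 - 2 i \sqrt{106}$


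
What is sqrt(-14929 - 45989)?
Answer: I*sqrt(60918) ≈ 246.82*I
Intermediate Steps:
sqrt(-14929 - 45989) = sqrt(-60918) = I*sqrt(60918)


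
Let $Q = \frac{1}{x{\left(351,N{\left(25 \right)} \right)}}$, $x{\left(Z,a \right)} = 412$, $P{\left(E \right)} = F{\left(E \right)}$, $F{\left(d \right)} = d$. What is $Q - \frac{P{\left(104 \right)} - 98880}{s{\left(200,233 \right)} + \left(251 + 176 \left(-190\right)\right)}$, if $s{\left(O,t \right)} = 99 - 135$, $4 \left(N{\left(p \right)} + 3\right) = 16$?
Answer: $- \frac{40662487}{13688700} \approx -2.9705$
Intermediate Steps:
$N{\left(p \right)} = 1$ ($N{\left(p \right)} = -3 + \frac{1}{4} \cdot 16 = -3 + 4 = 1$)
$P{\left(E \right)} = E$
$s{\left(O,t \right)} = -36$
$Q = \frac{1}{412} \approx 0.0024272$
$Q - \frac{P{\left(104 \right)} - 98880}{s{\left(200,233 \right)} + \left(251 + 176 \left(-190\right)\right)} = \frac{1}{412} - \frac{104 - 98880}{-36 + \left(251 + 176 \left(-190\right)\right)} = \frac{1}{412} - - \frac{98776}{-36 + \left(251 - 33440\right)} = \frac{1}{412} - - \frac{98776}{-36 - 33189} = \frac{1}{412} - - \frac{98776}{-33225} = \frac{1}{412} - \left(-98776\right) \left(- \frac{1}{33225}\right) = \frac{1}{412} - \frac{98776}{33225} = - \frac{40662487}{13688700}$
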